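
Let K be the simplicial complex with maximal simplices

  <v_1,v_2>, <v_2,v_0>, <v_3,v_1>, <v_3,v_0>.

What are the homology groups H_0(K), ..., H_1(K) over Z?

Order the vertices as v_0 < v_1 < v_2 < v_3. Listing each simplex with vertices in this order, K has dimension 1 with simplices:

  0-simplices (4): [v_0], [v_1], [v_2], [v_3]
  1-simplices (4): [v_0,v_2], [v_0,v_3], [v_1,v_2], [v_1,v_3]

Hence C_0 ≅ Z^4, C_1 ≅ Z^4.

The boundary map ∂_1: C_1 → C_0 is given by ∂[p,q] = [q] − [p]. For instance
  ∂[v_0,v_3] = [v_3] − [v_0].
The 4×4 boundary matrix has rank 3 and Smith normal form diag(1,1,1).

Now H_k = ker ∂_k / im ∂_{k+1}, so:

  H_0: rank C_0 − rank ∂_1 = 4 − 3 = 1, and the invariant factors of ∂_1 are all 1, so H_0 = Z.
  H_1: rank ker ∂_1 − rank ∂_2 = (4 − 3) − 0 = 1, and there is no ∂_2, so H_1 = Z.

As a check, the Euler characteristic is 4 − 4 = 0, which agrees with 1 − 1 = 0.

H_0 = Z,  H_1 = Z.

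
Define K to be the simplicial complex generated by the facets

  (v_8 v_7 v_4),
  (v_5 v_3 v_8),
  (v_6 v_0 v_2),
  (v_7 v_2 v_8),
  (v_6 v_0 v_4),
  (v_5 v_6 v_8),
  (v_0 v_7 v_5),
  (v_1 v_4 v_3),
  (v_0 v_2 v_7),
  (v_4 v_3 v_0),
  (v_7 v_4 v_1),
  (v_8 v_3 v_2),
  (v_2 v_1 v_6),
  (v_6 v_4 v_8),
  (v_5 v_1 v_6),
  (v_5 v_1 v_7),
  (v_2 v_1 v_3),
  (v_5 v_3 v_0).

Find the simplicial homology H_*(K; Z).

Order the vertices as v_0 < v_1 < v_2 < v_3 < v_4 < v_5 < v_6 < v_7 < v_8. Listing each simplex with vertices in this order, K has dimension 2 with simplices:

  0-simplices (9): [v_0], [v_1], [v_2], [v_3], [v_4], [v_5], [v_6], [v_7], [v_8]
  1-simplices (27): (27 of them)
  2-simplices (18): (18 of them)

so the chain groups are C_0 ≅ Z^9, C_1 ≅ Z^27, C_2 ≅ Z^18.

The boundary map ∂_1: C_1 → C_0 sends each edge [p,q] (with p < q) to q − p. For instance
  ∂[v_4,v_7] = [v_7] − [v_4].
The 9×27 boundary matrix has rank 8 and Smith normal form diag(1,1,1,1,1,1,1,1).

The boundary map ∂_2: C_2 → C_1 maps a triangle to the signed sum of its edges. For instance
  ∂[v_3,v_5,v_8] = [v_5,v_8] − [v_3,v_8] + [v_3,v_5],
  ∂[v_0,v_3,v_4] = [v_3,v_4] − [v_0,v_4] + [v_0,v_3].
As a 27×18 matrix over Z this has rank 17, with invariant factors (1,1,1,1,1,1,1,1,1,1,1,1,1,1,1,1,1).

Now H_k = ker ∂_k / im ∂_{k+1}, so:

  H_0: rank C_0 − rank ∂_1 = 9 − 8 = 1, and the invariant factors of ∂_1 are all 1, so H_0 ≅ Z.
  H_1: rank ker ∂_1 − rank ∂_2 = (27 − 8) − 17 = 2, and the invariant factors of ∂_2 are all 1, so H_1 ≅ Z^2.
  H_2: rank ker ∂_2 − rank ∂_3 = (18 − 17) − 0 = 1, and there is no ∂_3, so H_2 ≅ Z.

(K is a triangulation of the torus T^2.)

H_0 ≅ Z,  H_1 ≅ Z^2,  H_2 ≅ Z.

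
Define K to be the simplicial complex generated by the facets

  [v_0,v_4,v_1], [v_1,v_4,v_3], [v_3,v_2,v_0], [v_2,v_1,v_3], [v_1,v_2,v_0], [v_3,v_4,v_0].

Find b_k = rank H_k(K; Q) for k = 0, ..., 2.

K has 5 vertices, 9 edges, 6 triangles.
rank ∂_0 = 0, rank ∂_1 = 4 ⇒ b_0 = 5 − 0 − 4 = 1; all invariant factors of ∂_1 are 1 so no torsion. So H_0 ≅ Z.
rank ∂_1 = 4, rank ∂_2 = 5 ⇒ b_1 = 9 − 4 − 5 = 0; all invariant factors of ∂_2 are 1 so no torsion. So H_1 ≅ 0.
rank ∂_2 = 5, rank ∂_3 = 0 ⇒ b_2 = 6 − 5 − 0 = 1. So H_2 ≅ Z.

b_0 = 1, b_1 = 0, b_2 = 1.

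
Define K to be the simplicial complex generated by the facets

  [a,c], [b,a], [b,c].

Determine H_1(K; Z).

We work with the vertex ordering a < b < c. The simplices of K, each written with vertices in increasing order, are:

  0-simplices (3): a, b, c
  1-simplices (3): ab, ac, bc

so the chain groups are C_0 ≅ Z^3, C_1 ≅ Z^3.

Boundary ∂_1: C_1 → C_0 sends each edge [p,q] (with p < q) to q − p. For instance
  ∂ac = c − a.
The 3×3 boundary matrix has rank 2 and Smith normal form diag(1,1).

Reading off H_k = ker ∂_k / im ∂_{k+1}:

  H_1: rank ker ∂_1 − rank ∂_2 = (3 − 2) − 0 = 1, and there is no ∂_2, so H_1 ≅ Z.

H_1 = Z.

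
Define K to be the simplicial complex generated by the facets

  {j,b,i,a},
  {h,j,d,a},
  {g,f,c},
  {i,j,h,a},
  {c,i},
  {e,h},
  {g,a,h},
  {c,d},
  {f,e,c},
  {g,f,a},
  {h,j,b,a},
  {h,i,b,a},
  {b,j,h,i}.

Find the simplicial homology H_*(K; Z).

Order the vertices as a < b < c < d < e < f < g < h < i < j. Listing each simplex with vertices in this order, K has dimension 3 with simplices:

  0-simplices (10): a, b, c, d, e, f, g, h, i, j
  1-simplices (24): ab, ad, af, ag, ah, ai, aj, bh, bi, bj, cd, ce, cf, cg, ci, dh, dj, ef, eh, fg, gh, hi, hj, ij
  2-simplices (17): abh, abi, abj, adh, adj, afg, agh, ahi, ahj, aij, bhi, bhj, bij, cef, cfg, dhj, hij
  3-simplices (6): abhi, abhj, abij, adhj, ahij, bhij

so the chain groups are C_0 ≅ Z^10, C_1 ≅ Z^24, C_2 ≅ Z^17, C_3 ≅ Z^6.

∂_1: C_1 → C_0 is given by ∂[p,q] = [q] − [p].
The 10×24 boundary matrix has rank 9 and Smith normal form diag(1,1,1,1,1,1,1,1,1).

The boundary map ∂_2: C_2 → C_1 maps a triangle to the signed sum of its edges. For instance
  ∂ahi = hi − ai + ah,
  ∂adj = dj − aj + ad.
This gives a 24×17 integer matrix of rank 12; reducing to Smith normal form yields diagonal entries (1,1,1,1,1,1,1,1,1,1,1,1).

The boundary map ∂_3: C_3 → C_2 sends each 3-simplex σ to the alternating sum Σ_i (−1)^i (σ with its i-th vertex removed). For instance
  ∂abhj = bhj − ahj + abj − abh,
  ∂ahij = hij − aij + ahj − ahi.
The 17×6 boundary matrix has rank 5 and Smith normal form diag(1,1,1,1,1).

Reading off H_k = ker ∂_k / im ∂_{k+1}:

  H_0: rank C_0 − rank ∂_1 = 10 − 9 = 1, and the invariant factors of ∂_1 are all 1, so H_0 = Z.
  H_1: rank ker ∂_1 − rank ∂_2 = (24 − 9) − 12 = 3, and the invariant factors of ∂_2 are all 1, so H_1 = Z^3.
  H_2: rank ker ∂_2 − rank ∂_3 = (17 − 12) − 5 = 0, and the invariant factors of ∂_3 are all 1, so H_2 = 0.
  H_3: rank ker ∂_3 − rank ∂_4 = (6 − 5) − 0 = 1, and there is no ∂_4, so H_3 = Z.

H_0 = Z,  H_1 = Z^3,  H_2 = 0,  H_3 = Z.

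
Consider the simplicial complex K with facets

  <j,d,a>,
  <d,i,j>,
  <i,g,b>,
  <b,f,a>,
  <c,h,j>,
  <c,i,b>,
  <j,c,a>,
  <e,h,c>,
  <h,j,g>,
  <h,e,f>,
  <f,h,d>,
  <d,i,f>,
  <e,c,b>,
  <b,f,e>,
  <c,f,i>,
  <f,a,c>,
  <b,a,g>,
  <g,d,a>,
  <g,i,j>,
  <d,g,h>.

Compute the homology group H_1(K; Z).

We work with the vertex ordering a < b < c < d < e < f < g < h < i < j. The simplices of K, each written with vertices in increasing order, are:

  0-simplices (10): a, b, c, d, e, f, g, h, i, j
  1-simplices (30): ab, ac, ad, af, ag, aj, bc, be, bf, bg, bi, ce, cf, ch, ci, cj, df, dg, dh, di, dj, ef, eh, fh, fi, gh, gi, gj, hj, ij
  2-simplices (20): abf, abg, acf, acj, adg, adj, bce, bci, bef, bgi, ceh, cfi, chj, dfh, dfi, dgh, dij, efh, ghj, gij

so the chain groups are C_0 ≅ Z^10, C_1 ≅ Z^30, C_2 ≅ Z^20.

Boundary ∂_1: C_1 → C_0 sends each edge [p,q] (with p < q) to q − p. For instance
  ∂di = i − d.
As a 10×30 matrix over Z this has rank 9, with invariant factors (1,1,1,1,1,1,1,1,1).

The boundary map ∂_2: C_2 → C_1 acts by ∂[p,q,r] = [q,r] − [p,r] + [p,q]. For instance
  ∂dfi = fi − di + df,
  ∂bce = ce − be + bc.
As a 30×20 matrix over Z this has rank 20, with invariant factors (1,1,1,1,1,1,1,1,1,1,1,1,1,1,1,1,1,1,1,2).

Reading off H_k = ker ∂_k / im ∂_{k+1}:

  H_1: rank ker ∂_1 − rank ∂_2 = (30 − 9) − 20 = 1, and ∂_2 has invariant factor 2 > 1, so H_1 ≅ Z × Z/2.

(K is a triangulation of the Klein bottle.)

H_1 = Z × Z/2.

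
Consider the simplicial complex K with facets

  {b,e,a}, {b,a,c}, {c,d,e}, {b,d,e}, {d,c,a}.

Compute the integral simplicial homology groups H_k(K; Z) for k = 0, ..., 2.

Order the vertices as a < b < c < d < e. Listing each simplex with vertices in this order, K has dimension 2 with simplices:

  0-simplices (5): a, b, c, d, e
  1-simplices (10): ab, ac, ad, ae, bc, bd, be, cd, ce, de
  2-simplices (5): abc, abe, acd, bde, cde

Hence C_0 ≅ Z^5, C_1 ≅ Z^10, C_2 ≅ Z^5.

∂_1: C_1 → C_0 maps an edge to its endpoints' difference, ∂[p,q] = q − p. For instance
  ∂de = e − d.
The 5×10 boundary matrix has rank 4 and Smith normal form diag(1,1,1,1).

The boundary map ∂_2: C_2 → C_1 sends each 2-simplex [p,q,r] to [q,r] − [p,r] + [p,q]. For instance
  ∂acd = cd − ad + ac,
  ∂bde = de − be + bd.
The resulting 10×5 matrix has rank 5, and its Smith normal form has invariant factors (1,1,1,1,1).

From H_k ≅ ker(∂_k) / im(∂_{k+1}) we obtain:

  H_0: rank C_0 − rank ∂_1 = 5 − 4 = 1, and the invariant factors of ∂_1 are all 1, so H_0 ≅ Z.
  H_1: rank ker ∂_1 − rank ∂_2 = (10 − 4) − 5 = 1, and the invariant factors of ∂_2 are all 1, so H_1 ≅ Z.
  H_2: rank ker ∂_2 − rank ∂_3 = (5 − 5) − 0 = 0, and there is no ∂_3, so H_2 ≅ 0.

(K is a triangulation of the Möbius band.)

H_0 ≅ Z,  H_1 ≅ Z,  H_2 = 0.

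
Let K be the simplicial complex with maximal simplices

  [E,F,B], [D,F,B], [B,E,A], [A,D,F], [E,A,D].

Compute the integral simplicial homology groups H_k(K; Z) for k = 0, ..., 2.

K has 5 vertices, 10 edges, 5 triangles.
rank ∂_0 = 0, rank ∂_1 = 4 ⇒ b_0 = 5 − 0 − 4 = 1; all invariant factors of ∂_1 are 1 so no torsion. So H_0 ≅ Z.
rank ∂_1 = 4, rank ∂_2 = 5 ⇒ b_1 = 10 − 4 − 5 = 1; all invariant factors of ∂_2 are 1 so no torsion. So H_1 ≅ Z.
rank ∂_2 = 5, rank ∂_3 = 0 ⇒ b_2 = 5 − 5 − 0 = 0. So H_2 ≅ 0.

H_0 = Z,  H_1 = Z,  H_2 = 0.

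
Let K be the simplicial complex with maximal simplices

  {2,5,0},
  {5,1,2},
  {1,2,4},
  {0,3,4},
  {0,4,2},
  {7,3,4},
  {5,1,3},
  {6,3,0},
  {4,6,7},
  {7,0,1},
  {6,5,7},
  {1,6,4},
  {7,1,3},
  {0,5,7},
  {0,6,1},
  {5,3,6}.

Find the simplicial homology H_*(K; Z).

We work with the vertex ordering 0 < 1 < 2 < 3 < 4 < 5 < 6 < 7. The simplices of K, each written with vertices in increasing order, are:

  0-simplices (8): [0], [1], [2], [3], [4], [5], [6], [7]
  1-simplices (24): (24 of them)
  2-simplices (16): [0,1,6], [0,1,7], [0,2,4], [0,2,5], [0,3,4], [0,3,6], [0,5,7], [1,2,4], [1,2,5], [1,3,5], [1,3,7], [1,4,6], [3,4,7], [3,5,6], [4,6,7], [5,6,7]

giving chain groups C_0 ≅ Z^8, C_1 ≅ Z^24, C_2 ≅ Z^16.

∂_1: C_1 → C_0 is given by ∂[p,q] = [q] − [p]. For instance
  ∂[5,6] = [6] − [5].
This gives a 8×24 integer matrix of rank 7; reducing to Smith normal form yields diagonal entries (1,1,1,1,1,1,1).

The boundary map ∂_2: C_2 → C_1 sends each 2-simplex [p,q,r] to [q,r] − [p,r] + [p,q]. For instance
  ∂[4,6,7] = [6,7] − [4,7] + [4,6],
  ∂[1,2,4] = [2,4] − [1,4] + [1,2].
The resulting 24×16 matrix has rank 15, and its Smith normal form has invariant factors (1,1,1,1,1,1,1,1,1,1,1,1,1,1,1).

From H_k ≅ ker(∂_k) / im(∂_{k+1}) we obtain:

  H_0: rank C_0 − rank ∂_1 = 8 − 7 = 1, and the invariant factors of ∂_1 are all 1, so H_0 = Z.
  H_1: rank ker ∂_1 − rank ∂_2 = (24 − 7) − 15 = 2, and the invariant factors of ∂_2 are all 1, so H_1 = Z^2.
  H_2: rank ker ∂_2 − rank ∂_3 = (16 − 15) − 0 = 1, and there is no ∂_3, so H_2 = Z.

H_0 ≅ Z,  H_1 ≅ Z^2,  H_2 ≅ Z.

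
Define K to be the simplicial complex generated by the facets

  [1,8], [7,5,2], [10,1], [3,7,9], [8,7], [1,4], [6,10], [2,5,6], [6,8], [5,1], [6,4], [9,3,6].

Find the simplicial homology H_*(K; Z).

H_0 ≅ Z,  H_1 ≅ Z^5,  H_2 = 0.

Fix the vertex order 1 < 2 < 3 < 4 < 5 < 6 < 7 < 8 < 9 < 10 and write every simplex with vertices in increasing order. Then dim K = 2 and the simplices of K are:

  0-simplices (10): [1], [2], [3], [4], [5], [6], [7], [8], [9], [10]
  1-simplices (18): [1,4], [1,5], [1,8], [1,10], [2,5], [2,6], [2,7], [3,6], [3,7], [3,9], [4,6], [5,6], [5,7], [6,8], [6,9], [6,10], [7,8], [7,9]
  2-simplices (4): [2,5,6], [2,5,7], [3,6,9], [3,7,9]

so the chain groups are C_0 ≅ Z^10, C_1 ≅ Z^18, C_2 ≅ Z^4.

∂_1: C_1 → C_0 is given by ∂[p,q] = [q] − [p]. For instance
  ∂[3,9] = [9] − [3].
The resulting 10×18 matrix has rank 9, and its Smith normal form has invariant factors (1,1,1,1,1,1,1,1,1).

The boundary map ∂_2: C_2 → C_1 acts by ∂[p,q,r] = [q,r] − [p,r] + [p,q]. For instance
  ∂[2,5,7] = [5,7] − [2,7] + [2,5],
  ∂[2,5,6] = [5,6] − [2,6] + [2,5].
This gives a 18×4 integer matrix of rank 4; reducing to Smith normal form yields diagonal entries (1,1,1,1).

Now H_k = ker ∂_k / im ∂_{k+1}, so:

  H_0: rank C_0 − rank ∂_1 = 10 − 9 = 1, and the invariant factors of ∂_1 are all 1, so H_0 ≅ Z.
  H_1: rank ker ∂_1 − rank ∂_2 = (18 − 9) − 4 = 5, and the invariant factors of ∂_2 are all 1, so H_1 ≅ Z^5.
  H_2: rank ker ∂_2 − rank ∂_3 = (4 − 4) − 0 = 0, and there is no ∂_3, so H_2 ≅ 0.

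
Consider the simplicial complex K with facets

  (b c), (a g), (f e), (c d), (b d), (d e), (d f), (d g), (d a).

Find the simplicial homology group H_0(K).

Order the vertices as a < b < c < d < e < f < g. Listing each simplex with vertices in this order, K has dimension 1 with simplices:

  0-simplices (7): a, b, c, d, e, f, g
  1-simplices (9): ad, ag, bc, bd, cd, de, df, dg, ef

so the chain groups are C_0 ≅ Z^7, C_1 ≅ Z^9.

Boundary ∂_1: C_1 → C_0 sends each edge [p,q] (with p < q) to q − p. For instance
  ∂de = e − d.
This gives a 7×9 integer matrix of rank 6; reducing to Smith normal form yields diagonal entries (1,1,1,1,1,1).

Computing H_k = (kernel of ∂_k) / (image of ∂_{k+1}):

  H_0: rank C_0 − rank ∂_1 = 7 − 6 = 1, and the invariant factors of ∂_1 are all 1, so H_0 = Z.

H_0 ≅ Z.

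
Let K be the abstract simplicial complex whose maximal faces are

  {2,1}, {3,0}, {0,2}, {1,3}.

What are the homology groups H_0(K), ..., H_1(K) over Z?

H_0 ≅ Z,  H_1 ≅ Z.

We work with the vertex ordering 0 < 1 < 2 < 3. The simplices of K, each written with vertices in increasing order, are:

  0-simplices (4): [0], [1], [2], [3]
  1-simplices (4): [0,2], [0,3], [1,2], [1,3]

giving chain groups C_0 ≅ Z^4, C_1 ≅ Z^4.

Boundary ∂_1: C_1 → C_0 sends each edge [p,q] (with p < q) to q − p. For instance
  ∂[1,3] = [3] − [1].
As a 4×4 matrix over Z this has rank 3, with invariant factors (1,1,1).

From H_k ≅ ker(∂_k) / im(∂_{k+1}) we obtain:

  H_0: rank C_0 − rank ∂_1 = 4 − 3 = 1, and the invariant factors of ∂_1 are all 1, so H_0 ≅ Z.
  H_1: rank ker ∂_1 − rank ∂_2 = (4 − 3) − 0 = 1, and there is no ∂_2, so H_1 ≅ Z.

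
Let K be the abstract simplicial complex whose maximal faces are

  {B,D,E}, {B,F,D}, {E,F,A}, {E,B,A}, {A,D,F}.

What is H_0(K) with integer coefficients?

We work with the vertex ordering A < B < D < E < F. The simplices of K, each written with vertices in increasing order, are:

  0-simplices (5): A, B, D, E, F
  1-simplices (10): AB, AD, AE, AF, BD, BE, BF, DE, DF, EF
  2-simplices (5): ABE, ADF, AEF, BDE, BDF

giving chain groups C_0 ≅ Z^5, C_1 ≅ Z^10, C_2 ≅ Z^5.

The boundary map ∂_1: C_1 → C_0 sends each edge [p,q] (with p < q) to q − p.
As a 5×10 matrix over Z this has rank 4, with invariant factors (1,1,1,1).

Boundary ∂_2: C_2 → C_1 maps a triangle to the signed sum of its edges. For instance
  ∂AEF = EF − AF + AE,
  ∂BDF = DF − BF + BD.
This gives a 10×5 integer matrix of rank 5; reducing to Smith normal form yields diagonal entries (1,1,1,1,1).

From H_k ≅ ker(∂_k) / im(∂_{k+1}) we obtain:

  H_0: rank C_0 − rank ∂_1 = 5 − 4 = 1, and the invariant factors of ∂_1 are all 1, so H_0 = Z.

(K is a triangulation of the Möbius band.)

H_0 = Z.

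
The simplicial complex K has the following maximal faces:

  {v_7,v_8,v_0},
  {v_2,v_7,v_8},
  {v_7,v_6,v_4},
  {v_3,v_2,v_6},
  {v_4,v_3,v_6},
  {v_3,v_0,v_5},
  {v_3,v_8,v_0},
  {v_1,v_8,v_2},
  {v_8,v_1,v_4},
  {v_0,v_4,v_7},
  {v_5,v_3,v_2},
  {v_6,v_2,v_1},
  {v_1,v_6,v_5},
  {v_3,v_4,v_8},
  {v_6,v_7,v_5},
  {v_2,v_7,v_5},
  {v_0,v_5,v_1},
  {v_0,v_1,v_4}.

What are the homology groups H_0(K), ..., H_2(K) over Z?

H_0 ≅ Z,  H_1 ≅ Z ⊕ Z/2Z,  H_2 = 0.

Take the total order v_0 < v_1 < v_2 < v_3 < v_4 < v_5 < v_6 < v_7 < v_8 on the vertex set. Then K (dimension 2) consists of the simplices:

  0-simplices (9): [v_0], [v_1], [v_2], [v_3], [v_4], [v_5], [v_6], [v_7], [v_8]
  1-simplices (27): (27 of them)
  2-simplices (18): (18 of them)

so the chain groups are C_0 ≅ Z^9, C_1 ≅ Z^27, C_2 ≅ Z^18.

The boundary map ∂_1: C_1 → C_0 sends each edge [p,q] (with p < q) to q − p.
The 9×27 boundary matrix has rank 8 and Smith normal form diag(1,1,1,1,1,1,1,1).

The boundary map ∂_2: C_2 → C_1 maps a triangle to the signed sum of its edges. For instance
  ∂[v_0,v_3,v_5] = [v_3,v_5] − [v_0,v_5] + [v_0,v_3],
  ∂[v_0,v_1,v_5] = [v_1,v_5] − [v_0,v_5] + [v_0,v_1].
The resulting 27×18 matrix has rank 18, and its Smith normal form has invariant factors (1,1,1,1,1,1,1,1,1,1,1,1,1,1,1,1,1,2).

Reading off H_k = ker ∂_k / im ∂_{k+1}:

  H_0: rank C_0 − rank ∂_1 = 9 − 8 = 1, and the invariant factors of ∂_1 are all 1, so H_0 = Z.
  H_1: rank ker ∂_1 − rank ∂_2 = (27 − 8) − 18 = 1, and ∂_2 has invariant factor 2 > 1, so H_1 = Z ⊕ Z/2Z.
  H_2: rank ker ∂_2 − rank ∂_3 = (18 − 18) − 0 = 0, and there is no ∂_3, so H_2 = 0.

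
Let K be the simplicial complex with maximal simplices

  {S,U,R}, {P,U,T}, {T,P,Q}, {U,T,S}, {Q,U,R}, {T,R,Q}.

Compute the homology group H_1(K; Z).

H_1 ≅ Z.

Order the vertices as P < Q < R < S < T < U. Listing each simplex with vertices in this order, K has dimension 2 with simplices:

  0-simplices (6): P, Q, R, S, T, U
  1-simplices (12): PQ, PT, PU, QR, QT, QU, RS, RT, RU, ST, SU, TU
  2-simplices (6): PQT, PTU, QRT, QRU, RSU, STU

so the chain groups are C_0 ≅ Z^6, C_1 ≅ Z^12, C_2 ≅ Z^6.

Boundary ∂_1: C_1 → C_0 sends each edge [p,q] (with p < q) to q − p. For instance
  ∂QR = R − Q.
The 6×12 boundary matrix has rank 5 and Smith normal form diag(1,1,1,1,1).

The boundary map ∂_2: C_2 → C_1 sends each 2-simplex [p,q,r] to [q,r] − [p,r] + [p,q]. For instance
  ∂PQT = QT − PT + PQ,
  ∂PTU = TU − PU + PT.
The resulting 12×6 matrix has rank 6, and its Smith normal form has invariant factors (1,1,1,1,1,1).

From H_k ≅ ker(∂_k) / im(∂_{k+1}) we obtain:

  H_1: rank ker ∂_1 − rank ∂_2 = (12 − 5) − 6 = 1, and the invariant factors of ∂_2 are all 1, so H_1 ≅ Z.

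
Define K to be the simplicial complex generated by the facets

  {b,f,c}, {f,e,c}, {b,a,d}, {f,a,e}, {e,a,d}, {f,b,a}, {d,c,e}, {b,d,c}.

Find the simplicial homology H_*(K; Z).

Take the total order a < b < c < d < e < f on the vertex set. Then K (dimension 2) consists of the simplices:

  0-simplices (6): a, b, c, d, e, f
  1-simplices (12): ab, ad, ae, af, bc, bd, bf, cd, ce, cf, de, ef
  2-simplices (8): abd, abf, ade, aef, bcd, bcf, cde, cef

Hence C_0 ≅ Z^6, C_1 ≅ Z^12, C_2 ≅ Z^8.

The boundary map ∂_1: C_1 → C_0 maps an edge to its endpoints' difference, ∂[p,q] = q − p.
The resulting 6×12 matrix has rank 5, and its Smith normal form has invariant factors (1,1,1,1,1).

Boundary ∂_2: C_2 → C_1 maps a triangle to the signed sum of its edges. For instance
  ∂bcf = cf − bf + bc,
  ∂aef = ef − af + ae.
The resulting 12×8 matrix has rank 7, and its Smith normal form has invariant factors (1,1,1,1,1,1,1).

Computing H_k = (kernel of ∂_k) / (image of ∂_{k+1}):

  H_0: rank C_0 − rank ∂_1 = 6 − 5 = 1, and the invariant factors of ∂_1 are all 1, so H_0 = Z.
  H_1: rank ker ∂_1 − rank ∂_2 = (12 − 5) − 7 = 0, and the invariant factors of ∂_2 are all 1, so H_1 = 0.
  H_2: rank ker ∂_2 − rank ∂_3 = (8 − 7) − 0 = 1, and there is no ∂_3, so H_2 = Z.

(K is a triangulation of the 2-sphere S^2.)

H_0 ≅ Z,  H_1 = 0,  H_2 ≅ Z.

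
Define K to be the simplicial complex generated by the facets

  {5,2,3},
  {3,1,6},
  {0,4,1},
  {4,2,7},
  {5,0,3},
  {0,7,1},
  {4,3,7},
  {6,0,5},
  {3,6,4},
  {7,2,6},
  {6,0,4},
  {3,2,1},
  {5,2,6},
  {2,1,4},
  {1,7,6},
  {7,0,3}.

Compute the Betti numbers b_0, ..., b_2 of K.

Take the total order 0 < 1 < 2 < 3 < 4 < 5 < 6 < 7 on the vertex set. Then K (dimension 2) consists of the simplices:

  0-simplices (8): [0], [1], [2], [3], [4], [5], [6], [7]
  1-simplices (24): (24 of them)
  2-simplices (16): [0,1,4], [0,1,7], [0,3,5], [0,3,7], [0,4,6], [0,5,6], [1,2,3], [1,2,4], [1,3,6], [1,6,7], [2,3,5], [2,4,7], [2,5,6], [2,6,7], [3,4,6], [3,4,7]

so the chain groups are C_0 ≅ Z^8, C_1 ≅ Z^24, C_2 ≅ Z^16.

∂_1: C_1 → C_0 sends each edge [p,q] (with p < q) to q − p.
The 8×24 boundary matrix has rank 7 and Smith normal form diag(1,1,1,1,1,1,1).

Boundary ∂_2: C_2 → C_1 maps a triangle to the signed sum of its edges. For instance
  ∂[2,6,7] = [6,7] − [2,7] + [2,6],
  ∂[3,4,6] = [4,6] − [3,6] + [3,4].
As a 24×16 matrix over Z this has rank 15, with invariant factors (1,1,1,1,1,1,1,1,1,1,1,1,1,1,1).

Reading off H_k = ker ∂_k / im ∂_{k+1}:

  H_0: rank C_0 − rank ∂_1 = 8 − 7 = 1, and the invariant factors of ∂_1 are all 1, so H_0 ≅ Z.
  H_1: rank ker ∂_1 − rank ∂_2 = (24 − 7) − 15 = 2, and the invariant factors of ∂_2 are all 1, so H_1 ≅ Z^2.
  H_2: rank ker ∂_2 − rank ∂_3 = (16 − 15) − 0 = 1, and there is no ∂_3, so H_2 ≅ Z.

As a check, the Euler characteristic is 8 − 24 + 16 = 0, which agrees with 1 − 2 + 1 = 0.

Hence the Betti numbers are b_0 = 1, b_1 = 2, b_2 = 1.

b_0 = 1, b_1 = 2, b_2 = 1.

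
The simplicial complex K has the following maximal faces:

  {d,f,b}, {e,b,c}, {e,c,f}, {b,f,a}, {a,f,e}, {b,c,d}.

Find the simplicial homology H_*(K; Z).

Order the vertices as a < b < c < d < e < f. Listing each simplex with vertices in this order, K has dimension 2 with simplices:

  0-simplices (6): a, b, c, d, e, f
  1-simplices (12): ab, ae, af, bc, bd, be, bf, cd, ce, cf, df, ef
  2-simplices (6): abf, aef, bcd, bce, bdf, cef

giving chain groups C_0 ≅ Z^6, C_1 ≅ Z^12, C_2 ≅ Z^6.

The boundary map ∂_1: C_1 → C_0 sends each edge [p,q] (with p < q) to q − p.
The 6×12 boundary matrix has rank 5 and Smith normal form diag(1,1,1,1,1).

The boundary map ∂_2: C_2 → C_1 sends each 2-simplex [p,q,r] to [q,r] − [p,r] + [p,q]. For instance
  ∂bce = ce − be + bc,
  ∂bdf = df − bf + bd.
This gives a 12×6 integer matrix of rank 6; reducing to Smith normal form yields diagonal entries (1,1,1,1,1,1).

Computing H_k = (kernel of ∂_k) / (image of ∂_{k+1}):

  H_0: rank C_0 − rank ∂_1 = 6 − 5 = 1, and the invariant factors of ∂_1 are all 1, so H_0 ≅ Z.
  H_1: rank ker ∂_1 − rank ∂_2 = (12 − 5) − 6 = 1, and the invariant factors of ∂_2 are all 1, so H_1 ≅ Z.
  H_2: rank ker ∂_2 − rank ∂_3 = (6 − 6) − 0 = 0, and there is no ∂_3, so H_2 ≅ 0.

H_0 ≅ Z,  H_1 ≅ Z,  H_2 = 0.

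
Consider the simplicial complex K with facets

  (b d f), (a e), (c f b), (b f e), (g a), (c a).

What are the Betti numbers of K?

b_0 = 1, b_1 = 1, b_2 = 0.

Order the vertices as a < b < c < d < e < f < g. Listing each simplex with vertices in this order, K has dimension 2 with simplices:

  0-simplices (7): a, b, c, d, e, f, g
  1-simplices (10): ac, ae, ag, bc, bd, be, bf, cf, df, ef
  2-simplices (3): bcf, bdf, bef

giving chain groups C_0 ≅ Z^7, C_1 ≅ Z^10, C_2 ≅ Z^3.

Boundary ∂_1: C_1 → C_0 maps an edge to its endpoints' difference, ∂[p,q] = q − p. For instance
  ∂ef = f − e.
This gives a 7×10 integer matrix of rank 6; reducing to Smith normal form yields diagonal entries (1,1,1,1,1,1).

∂_2: C_2 → C_1 maps a triangle to the signed sum of its edges. For instance
  ∂bdf = df − bf + bd,
  ∂bef = ef − bf + be.
As a 10×3 matrix over Z this has rank 3, with invariant factors (1,1,1).

From H_k ≅ ker(∂_k) / im(∂_{k+1}) we obtain:

  H_0: rank C_0 − rank ∂_1 = 7 − 6 = 1, and the invariant factors of ∂_1 are all 1, so H_0 ≅ Z.
  H_1: rank ker ∂_1 − rank ∂_2 = (10 − 6) − 3 = 1, and the invariant factors of ∂_2 are all 1, so H_1 ≅ Z.
  H_2: rank ker ∂_2 − rank ∂_3 = (3 − 3) − 0 = 0, and there is no ∂_3, so H_2 ≅ 0.

As a check, the Euler characteristic is 7 − 10 + 3 = 0, which agrees with 1 − 1 + 0 = 0.

Hence the Betti numbers are b_0 = 1, b_1 = 1, b_2 = 0.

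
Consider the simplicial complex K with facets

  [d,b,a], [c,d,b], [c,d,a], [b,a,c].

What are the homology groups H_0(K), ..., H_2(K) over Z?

Order the vertices as a < b < c < d. Listing each simplex with vertices in this order, K has dimension 2 with simplices:

  0-simplices (4): a, b, c, d
  1-simplices (6): ab, ac, ad, bc, bd, cd
  2-simplices (4): abc, abd, acd, bcd

Hence C_0 ≅ Z^4, C_1 ≅ Z^6, C_2 ≅ Z^4.

∂_1: C_1 → C_0 is given by ∂[p,q] = [q] − [p].
As a 4×6 matrix over Z this has rank 3, with invariant factors (1,1,1).

Boundary ∂_2: C_2 → C_1 maps a triangle to the signed sum of its edges. For instance
  ∂abd = bd − ad + ab,
  ∂abc = bc − ac + ab.
As a 6×4 matrix over Z this has rank 3, with invariant factors (1,1,1).

Now H_k = ker ∂_k / im ∂_{k+1}, so:

  H_0: rank C_0 − rank ∂_1 = 4 − 3 = 1, and the invariant factors of ∂_1 are all 1, so H_0 ≅ Z.
  H_1: rank ker ∂_1 − rank ∂_2 = (6 − 3) − 3 = 0, and the invariant factors of ∂_2 are all 1, so H_1 ≅ 0.
  H_2: rank ker ∂_2 − rank ∂_3 = (4 − 3) − 0 = 1, and there is no ∂_3, so H_2 ≅ Z.

H_0 = Z,  H_1 = 0,  H_2 = Z.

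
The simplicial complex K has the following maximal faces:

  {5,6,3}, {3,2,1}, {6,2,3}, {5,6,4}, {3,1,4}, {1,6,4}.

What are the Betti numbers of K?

We work with the vertex ordering 1 < 2 < 3 < 4 < 5 < 6. The simplices of K, each written with vertices in increasing order, are:

  0-simplices (6): [1], [2], [3], [4], [5], [6]
  1-simplices (12): [1,2], [1,3], [1,4], [1,6], [2,3], [2,6], [3,4], [3,5], [3,6], [4,5], [4,6], [5,6]
  2-simplices (6): [1,2,3], [1,3,4], [1,4,6], [2,3,6], [3,5,6], [4,5,6]

giving chain groups C_0 ≅ Z^6, C_1 ≅ Z^12, C_2 ≅ Z^6.

The boundary map ∂_1: C_1 → C_0 sends each edge [p,q] (with p < q) to q − p.
This gives a 6×12 integer matrix of rank 5; reducing to Smith normal form yields diagonal entries (1,1,1,1,1).

∂_2: C_2 → C_1 maps a triangle to the signed sum of its edges. For instance
  ∂[3,5,6] = [5,6] − [3,6] + [3,5],
  ∂[2,3,6] = [3,6] − [2,6] + [2,3].
The resulting 12×6 matrix has rank 6, and its Smith normal form has invariant factors (1,1,1,1,1,1).

Now H_k = ker ∂_k / im ∂_{k+1}, so:

  H_0: rank C_0 − rank ∂_1 = 6 − 5 = 1, and the invariant factors of ∂_1 are all 1, so H_0 = Z.
  H_1: rank ker ∂_1 − rank ∂_2 = (12 − 5) − 6 = 1, and the invariant factors of ∂_2 are all 1, so H_1 = Z.
  H_2: rank ker ∂_2 − rank ∂_3 = (6 − 6) − 0 = 0, and there is no ∂_3, so H_2 = 0.

As a check, the Euler characteristic is 6 − 12 + 6 = 0, which agrees with 1 − 1 + 0 = 0.
(K is a triangulation of the cylinder S^1 x I.)

Hence the Betti numbers are b_0 = 1, b_1 = 1, b_2 = 0.

b_0 = 1, b_1 = 1, b_2 = 0.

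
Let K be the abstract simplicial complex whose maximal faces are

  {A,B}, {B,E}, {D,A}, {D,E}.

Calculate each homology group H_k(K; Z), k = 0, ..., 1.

Fix the vertex order A < B < D < E and write every simplex with vertices in increasing order. Then dim K = 1 and the simplices of K are:

  0-simplices (4): A, B, D, E
  1-simplices (4): AB, AD, BE, DE

giving chain groups C_0 ≅ Z^4, C_1 ≅ Z^4.

The boundary map ∂_1: C_1 → C_0 is given by ∂[p,q] = [q] − [p]. For instance
  ∂DE = E − D.
This gives a 4×4 integer matrix of rank 3; reducing to Smith normal form yields diagonal entries (1,1,1).

Computing H_k = (kernel of ∂_k) / (image of ∂_{k+1}):

  H_0: rank C_0 − rank ∂_1 = 4 − 3 = 1, and the invariant factors of ∂_1 are all 1, so H_0 ≅ Z.
  H_1: rank ker ∂_1 − rank ∂_2 = (4 − 3) − 0 = 1, and there is no ∂_2, so H_1 ≅ Z.

As a check, the Euler characteristic is 4 − 4 = 0, which agrees with 1 − 1 = 0.
(K is a triangulation of the circle S^1.)

H_0 = Z,  H_1 = Z.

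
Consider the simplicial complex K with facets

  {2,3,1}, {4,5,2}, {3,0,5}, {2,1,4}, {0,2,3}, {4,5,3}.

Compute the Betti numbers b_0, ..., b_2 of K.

b_0 = 1, b_1 = 1, b_2 = 0.

Order the vertices as 0 < 1 < 2 < 3 < 4 < 5. Listing each simplex with vertices in this order, K has dimension 2 with simplices:

  0-simplices (6): [0], [1], [2], [3], [4], [5]
  1-simplices (12): [0,2], [0,3], [0,5], [1,2], [1,3], [1,4], [2,3], [2,4], [2,5], [3,4], [3,5], [4,5]
  2-simplices (6): [0,2,3], [0,3,5], [1,2,3], [1,2,4], [2,4,5], [3,4,5]

giving chain groups C_0 ≅ Z^6, C_1 ≅ Z^12, C_2 ≅ Z^6.

The boundary map ∂_1: C_1 → C_0 is given by ∂[p,q] = [q] − [p]. For instance
  ∂[2,5] = [5] − [2].
This gives a 6×12 integer matrix of rank 5; reducing to Smith normal form yields diagonal entries (1,1,1,1,1).

The boundary map ∂_2: C_2 → C_1 sends each 2-simplex [p,q,r] to [q,r] − [p,r] + [p,q]. For instance
  ∂[1,2,4] = [2,4] − [1,4] + [1,2],
  ∂[2,4,5] = [4,5] − [2,5] + [2,4].
The 12×6 boundary matrix has rank 6 and Smith normal form diag(1,1,1,1,1,1).

Computing H_k = (kernel of ∂_k) / (image of ∂_{k+1}):

  H_0: rank C_0 − rank ∂_1 = 6 − 5 = 1, and the invariant factors of ∂_1 are all 1, so H_0 = Z.
  H_1: rank ker ∂_1 − rank ∂_2 = (12 − 5) − 6 = 1, and the invariant factors of ∂_2 are all 1, so H_1 = Z.
  H_2: rank ker ∂_2 − rank ∂_3 = (6 − 6) − 0 = 0, and there is no ∂_3, so H_2 = 0.

Hence the Betti numbers are b_0 = 1, b_1 = 1, b_2 = 0.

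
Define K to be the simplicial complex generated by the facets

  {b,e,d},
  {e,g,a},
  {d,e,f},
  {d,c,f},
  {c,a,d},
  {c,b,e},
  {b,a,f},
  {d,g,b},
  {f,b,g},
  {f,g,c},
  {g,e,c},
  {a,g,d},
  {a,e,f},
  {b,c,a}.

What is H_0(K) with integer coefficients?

H_0 = Z.

Order the vertices as a < b < c < d < e < f < g. Listing each simplex with vertices in this order, K has dimension 2 with simplices:

  0-simplices (7): a, b, c, d, e, f, g
  1-simplices (21): ab, ac, ad, ae, af, ag, bc, bd, be, bf, bg, cd, ce, cf, cg, de, df, dg, ef, eg, fg
  2-simplices (14): abc, abf, acd, adg, aef, aeg, bce, bde, bdg, bfg, cdf, ceg, cfg, def

giving chain groups C_0 ≅ Z^7, C_1 ≅ Z^21, C_2 ≅ Z^14.

∂_1: C_1 → C_0 is given by ∂[p,q] = [q] − [p].
The 7×21 boundary matrix has rank 6 and Smith normal form diag(1,1,1,1,1,1).

∂_2: C_2 → C_1 acts by ∂[p,q,r] = [q,r] − [p,r] + [p,q]. For instance
  ∂bdg = dg − bg + bd,
  ∂bce = ce − be + bc.
The 21×14 boundary matrix has rank 13 and Smith normal form diag(1,1,1,1,1,1,1,1,1,1,1,1,1).

Now H_k = ker ∂_k / im ∂_{k+1}, so:

  H_0: rank C_0 − rank ∂_1 = 7 − 6 = 1, and the invariant factors of ∂_1 are all 1, so H_0 = Z.

(K is a triangulation of the torus T^2.)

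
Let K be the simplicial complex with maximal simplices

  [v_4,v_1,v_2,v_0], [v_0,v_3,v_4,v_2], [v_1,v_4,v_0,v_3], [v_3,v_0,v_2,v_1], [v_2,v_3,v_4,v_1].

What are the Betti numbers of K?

b_0 = 1, b_1 = 0, b_2 = 0, b_3 = 1.

We work with the vertex ordering v_0 < v_1 < v_2 < v_3 < v_4. The simplices of K, each written with vertices in increasing order, are:

  0-simplices (5): [v_0], [v_1], [v_2], [v_3], [v_4]
  1-simplices (10): [v_0,v_1], [v_0,v_2], [v_0,v_3], [v_0,v_4], [v_1,v_2], [v_1,v_3], [v_1,v_4], [v_2,v_3], [v_2,v_4], [v_3,v_4]
  2-simplices (10): [v_0,v_1,v_2], [v_0,v_1,v_3], [v_0,v_1,v_4], [v_0,v_2,v_3], [v_0,v_2,v_4], [v_0,v_3,v_4], [v_1,v_2,v_3], [v_1,v_2,v_4], [v_1,v_3,v_4], [v_2,v_3,v_4]
  3-simplices (5): [v_0,v_1,v_2,v_3], [v_0,v_1,v_2,v_4], [v_0,v_1,v_3,v_4], [v_0,v_2,v_3,v_4], [v_1,v_2,v_3,v_4]

giving chain groups C_0 ≅ Z^5, C_1 ≅ Z^10, C_2 ≅ Z^10, C_3 ≅ Z^5.

The boundary map ∂_1: C_1 → C_0 sends each edge [p,q] (with p < q) to q − p. For instance
  ∂[v_0,v_3] = [v_3] − [v_0].
This gives a 5×10 integer matrix of rank 4; reducing to Smith normal form yields diagonal entries (1,1,1,1).

∂_2: C_2 → C_1 maps a triangle to the signed sum of its edges. For instance
  ∂[v_0,v_2,v_3] = [v_2,v_3] − [v_0,v_3] + [v_0,v_2],
  ∂[v_0,v_1,v_3] = [v_1,v_3] − [v_0,v_3] + [v_0,v_1].
As a 10×10 matrix over Z this has rank 6, with invariant factors (1,1,1,1,1,1).

The boundary map ∂_3: C_3 → C_2 sends each 3-simplex σ to the alternating sum Σ_i (−1)^i (σ with its i-th vertex removed). For instance
  ∂[v_0,v_1,v_2,v_4] = [v_1,v_2,v_4] − [v_0,v_2,v_4] + [v_0,v_1,v_4] − [v_0,v_1,v_2],
  ∂[v_0,v_1,v_2,v_3] = [v_1,v_2,v_3] − [v_0,v_2,v_3] + [v_0,v_1,v_3] − [v_0,v_1,v_2].
As a 10×5 matrix over Z this has rank 4, with invariant factors (1,1,1,1).

Computing H_k = (kernel of ∂_k) / (image of ∂_{k+1}):

  H_0: rank C_0 − rank ∂_1 = 5 − 4 = 1, and the invariant factors of ∂_1 are all 1, so H_0 = Z.
  H_1: rank ker ∂_1 − rank ∂_2 = (10 − 4) − 6 = 0, and the invariant factors of ∂_2 are all 1, so H_1 = 0.
  H_2: rank ker ∂_2 − rank ∂_3 = (10 − 6) − 4 = 0, and the invariant factors of ∂_3 are all 1, so H_2 = 0.
  H_3: rank ker ∂_3 − rank ∂_4 = (5 − 4) − 0 = 1, and there is no ∂_4, so H_3 = Z.

(K is a triangulation of the 3-sphere S^3.)

Hence the Betti numbers are b_0 = 1, b_1 = 0, b_2 = 0, b_3 = 1.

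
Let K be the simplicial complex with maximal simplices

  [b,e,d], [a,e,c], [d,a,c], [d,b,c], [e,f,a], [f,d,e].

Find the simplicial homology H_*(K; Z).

Order the vertices as a < b < c < d < e < f. Listing each simplex with vertices in this order, K has dimension 2 with simplices:

  0-simplices (6): a, b, c, d, e, f
  1-simplices (12): ac, ad, ae, af, bc, bd, be, cd, ce, de, df, ef
  2-simplices (6): acd, ace, aef, bcd, bde, def

so the chain groups are C_0 ≅ Z^6, C_1 ≅ Z^12, C_2 ≅ Z^6.

The boundary map ∂_1: C_1 → C_0 sends each edge [p,q] (with p < q) to q − p.
As a 6×12 matrix over Z this has rank 5, with invariant factors (1,1,1,1,1).

∂_2: C_2 → C_1 acts by ∂[p,q,r] = [q,r] − [p,r] + [p,q]. For instance
  ∂bcd = cd − bd + bc,
  ∂def = ef − df + de.
This gives a 12×6 integer matrix of rank 6; reducing to Smith normal form yields diagonal entries (1,1,1,1,1,1).

Reading off H_k = ker ∂_k / im ∂_{k+1}:

  H_0: rank C_0 − rank ∂_1 = 6 − 5 = 1, and the invariant factors of ∂_1 are all 1, so H_0 = Z.
  H_1: rank ker ∂_1 − rank ∂_2 = (12 − 5) − 6 = 1, and the invariant factors of ∂_2 are all 1, so H_1 = Z.
  H_2: rank ker ∂_2 − rank ∂_3 = (6 − 6) − 0 = 0, and there is no ∂_3, so H_2 = 0.

H_0 = Z,  H_1 = Z,  H_2 = 0.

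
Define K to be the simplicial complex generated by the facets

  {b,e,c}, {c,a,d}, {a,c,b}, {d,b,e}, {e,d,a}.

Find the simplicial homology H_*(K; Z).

We work with the vertex ordering a < b < c < d < e. The simplices of K, each written with vertices in increasing order, are:

  0-simplices (5): a, b, c, d, e
  1-simplices (10): ab, ac, ad, ae, bc, bd, be, cd, ce, de
  2-simplices (5): abc, acd, ade, bce, bde

so the chain groups are C_0 ≅ Z^5, C_1 ≅ Z^10, C_2 ≅ Z^5.

Boundary ∂_1: C_1 → C_0 is given by ∂[p,q] = [q] − [p]. For instance
  ∂ac = c − a.
As a 5×10 matrix over Z this has rank 4, with invariant factors (1,1,1,1).

Boundary ∂_2: C_2 → C_1 sends each 2-simplex [p,q,r] to [q,r] − [p,r] + [p,q]. For instance
  ∂bde = de − be + bd,
  ∂abc = bc − ac + ab.
The 10×5 boundary matrix has rank 5 and Smith normal form diag(1,1,1,1,1).

From H_k ≅ ker(∂_k) / im(∂_{k+1}) we obtain:

  H_0: rank C_0 − rank ∂_1 = 5 − 4 = 1, and the invariant factors of ∂_1 are all 1, so H_0 = Z.
  H_1: rank ker ∂_1 − rank ∂_2 = (10 − 4) − 5 = 1, and the invariant factors of ∂_2 are all 1, so H_1 = Z.
  H_2: rank ker ∂_2 − rank ∂_3 = (5 − 5) − 0 = 0, and there is no ∂_3, so H_2 = 0.

H_0 ≅ Z,  H_1 ≅ Z,  H_2 = 0.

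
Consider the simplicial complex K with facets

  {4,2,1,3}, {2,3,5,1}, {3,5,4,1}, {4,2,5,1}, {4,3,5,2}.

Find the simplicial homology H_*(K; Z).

H_0 = Z,  H_1 = 0,  H_2 = 0,  H_3 = Z.

Take the total order 1 < 2 < 3 < 4 < 5 on the vertex set. Then K (dimension 3) consists of the simplices:

  0-simplices (5): [1], [2], [3], [4], [5]
  1-simplices (10): [1,2], [1,3], [1,4], [1,5], [2,3], [2,4], [2,5], [3,4], [3,5], [4,5]
  2-simplices (10): [1,2,3], [1,2,4], [1,2,5], [1,3,4], [1,3,5], [1,4,5], [2,3,4], [2,3,5], [2,4,5], [3,4,5]
  3-simplices (5): [1,2,3,4], [1,2,3,5], [1,2,4,5], [1,3,4,5], [2,3,4,5]

Hence C_0 ≅ Z^5, C_1 ≅ Z^10, C_2 ≅ Z^10, C_3 ≅ Z^5.

The boundary map ∂_1: C_1 → C_0 is given by ∂[p,q] = [q] − [p]. For instance
  ∂[1,3] = [3] − [1].
The resulting 5×10 matrix has rank 4, and its Smith normal form has invariant factors (1,1,1,1).

Boundary ∂_2: C_2 → C_1 sends each 2-simplex [p,q,r] to [q,r] − [p,r] + [p,q]. For instance
  ∂[1,2,4] = [2,4] − [1,4] + [1,2],
  ∂[3,4,5] = [4,5] − [3,5] + [3,4].
The resulting 10×10 matrix has rank 6, and its Smith normal form has invariant factors (1,1,1,1,1,1).

Boundary ∂_3: C_3 → C_2 sends each 3-simplex σ to the alternating sum Σ_i (−1)^i (σ with its i-th vertex removed). For instance
  ∂[1,2,4,5] = [2,4,5] − [1,4,5] + [1,2,5] − [1,2,4],
  ∂[1,2,3,4] = [2,3,4] − [1,3,4] + [1,2,4] − [1,2,3].
This gives a 10×5 integer matrix of rank 4; reducing to Smith normal form yields diagonal entries (1,1,1,1).

Now H_k = ker ∂_k / im ∂_{k+1}, so:

  H_0: rank C_0 − rank ∂_1 = 5 − 4 = 1, and the invariant factors of ∂_1 are all 1, so H_0 ≅ Z.
  H_1: rank ker ∂_1 − rank ∂_2 = (10 − 4) − 6 = 0, and the invariant factors of ∂_2 are all 1, so H_1 ≅ 0.
  H_2: rank ker ∂_2 − rank ∂_3 = (10 − 6) − 4 = 0, and the invariant factors of ∂_3 are all 1, so H_2 ≅ 0.
  H_3: rank ker ∂_3 − rank ∂_4 = (5 − 4) − 0 = 1, and there is no ∂_4, so H_3 ≅ Z.

As a check, the Euler characteristic is 5 − 10 + 10 − 5 = 0, which agrees with 1 − 0 + 0 − 1 = 0.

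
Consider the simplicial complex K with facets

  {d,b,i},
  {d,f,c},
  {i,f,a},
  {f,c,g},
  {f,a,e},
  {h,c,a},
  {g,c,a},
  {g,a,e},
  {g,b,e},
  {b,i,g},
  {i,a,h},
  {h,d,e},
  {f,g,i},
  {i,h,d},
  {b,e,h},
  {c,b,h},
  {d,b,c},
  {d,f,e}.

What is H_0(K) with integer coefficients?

H_0 = Z.

Order the vertices as a < b < c < d < e < f < g < h < i. Listing each simplex with vertices in this order, K has dimension 2 with simplices:

  0-simplices (9): a, b, c, d, e, f, g, h, i
  1-simplices (27): ac, ae, af, ag, ah, ai, bc, bd, be, bg, bh, bi, cd, cf, cg, ch, de, df, dh, di, ef, eg, eh, fg, fi, gi, hi
  2-simplices (18): acg, ach, aef, aeg, afi, ahi, bcd, bch, bdi, beg, beh, bgi, cdf, cfg, def, deh, dhi, fgi

Hence C_0 ≅ Z^9, C_1 ≅ Z^27, C_2 ≅ Z^18.

The boundary map ∂_1: C_1 → C_0 is given by ∂[p,q] = [q] − [p]. For instance
  ∂bh = h − b.
The 9×27 boundary matrix has rank 8 and Smith normal form diag(1,1,1,1,1,1,1,1).

The boundary map ∂_2: C_2 → C_1 acts by ∂[p,q,r] = [q,r] − [p,r] + [p,q]. For instance
  ∂ach = ch − ah + ac,
  ∂cdf = df − cf + cd.
This gives a 27×18 integer matrix of rank 18; reducing to Smith normal form yields diagonal entries (1,1,1,1,1,1,1,1,1,1,1,1,1,1,1,1,1,2).

From H_k ≅ ker(∂_k) / im(∂_{k+1}) we obtain:

  H_0: rank C_0 − rank ∂_1 = 9 − 8 = 1, and the invariant factors of ∂_1 are all 1, so H_0 = Z.

(K is a triangulation of the Klein bottle.)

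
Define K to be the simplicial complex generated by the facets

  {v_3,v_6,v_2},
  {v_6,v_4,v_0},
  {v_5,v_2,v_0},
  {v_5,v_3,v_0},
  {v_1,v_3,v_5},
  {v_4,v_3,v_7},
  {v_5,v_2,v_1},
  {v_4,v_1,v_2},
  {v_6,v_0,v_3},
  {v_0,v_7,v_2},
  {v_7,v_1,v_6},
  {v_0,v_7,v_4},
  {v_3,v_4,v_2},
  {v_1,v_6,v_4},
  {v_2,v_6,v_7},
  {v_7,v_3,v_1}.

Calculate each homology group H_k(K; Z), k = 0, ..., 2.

Fix the vertex order v_0 < v_1 < v_2 < v_3 < v_4 < v_5 < v_6 < v_7 and write every simplex with vertices in increasing order. Then dim K = 2 and the simplices of K are:

  0-simplices (8): [v_0], [v_1], [v_2], [v_3], [v_4], [v_5], [v_6], [v_7]
  1-simplices (24): (24 of them)
  2-simplices (16): (16 of them)

giving chain groups C_0 ≅ Z^8, C_1 ≅ Z^24, C_2 ≅ Z^16.

Boundary ∂_1: C_1 → C_0 is given by ∂[p,q] = [q] − [p]. For instance
  ∂[v_0,v_4] = [v_4] − [v_0].
The resulting 8×24 matrix has rank 7, and its Smith normal form has invariant factors (1,1,1,1,1,1,1).

Boundary ∂_2: C_2 → C_1 sends each 2-simplex [p,q,r] to [q,r] − [p,r] + [p,q]. For instance
  ∂[v_0,v_2,v_5] = [v_2,v_5] − [v_0,v_5] + [v_0,v_2],
  ∂[v_1,v_3,v_5] = [v_3,v_5] − [v_1,v_5] + [v_1,v_3].
This gives a 24×16 integer matrix of rank 15; reducing to Smith normal form yields diagonal entries (1,1,1,1,1,1,1,1,1,1,1,1,1,1,1).

Computing H_k = (kernel of ∂_k) / (image of ∂_{k+1}):

  H_0: rank C_0 − rank ∂_1 = 8 − 7 = 1, and the invariant factors of ∂_1 are all 1, so H_0 ≅ Z.
  H_1: rank ker ∂_1 − rank ∂_2 = (24 − 7) − 15 = 2, and the invariant factors of ∂_2 are all 1, so H_1 ≅ Z^2.
  H_2: rank ker ∂_2 − rank ∂_3 = (16 − 15) − 0 = 1, and there is no ∂_3, so H_2 ≅ Z.

(K is a triangulation of the torus T^2.)

H_0 = Z,  H_1 = Z^2,  H_2 = Z.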